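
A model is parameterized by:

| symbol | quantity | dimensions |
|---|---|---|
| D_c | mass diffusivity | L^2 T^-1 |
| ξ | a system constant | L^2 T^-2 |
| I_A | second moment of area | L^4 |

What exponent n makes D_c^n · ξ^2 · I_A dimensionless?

Balance the L exponent: (2)·n from D_c, plus 2·(2) + (4) = 8 from the rest, must sum to zero.
2n + 8 = 0, so n = -4.

-4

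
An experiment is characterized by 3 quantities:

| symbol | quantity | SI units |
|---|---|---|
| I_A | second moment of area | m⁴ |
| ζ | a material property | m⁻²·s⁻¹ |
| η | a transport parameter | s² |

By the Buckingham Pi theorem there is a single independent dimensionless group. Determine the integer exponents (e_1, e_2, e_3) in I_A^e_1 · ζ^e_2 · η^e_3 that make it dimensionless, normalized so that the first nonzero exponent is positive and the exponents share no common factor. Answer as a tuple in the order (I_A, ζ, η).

L: e_1·(4) + e_2·(-2) + e_3·(0) = 0
T: e_1·(0) + e_2·(-1) + e_3·(2) = 0
Solving this homogeneous linear system for the smallest-integer solution (first nonzero entry positive) gives (1, 2, 1).

(1, 2, 1)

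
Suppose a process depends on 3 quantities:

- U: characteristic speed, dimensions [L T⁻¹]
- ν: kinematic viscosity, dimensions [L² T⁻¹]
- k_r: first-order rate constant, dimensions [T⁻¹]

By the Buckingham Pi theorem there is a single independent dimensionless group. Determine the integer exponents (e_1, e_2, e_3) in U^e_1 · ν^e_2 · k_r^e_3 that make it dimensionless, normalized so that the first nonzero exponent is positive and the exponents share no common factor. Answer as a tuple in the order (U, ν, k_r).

(2, -1, -1)

L: e_1·(1) + e_2·(2) + e_3·(0) = 0
T: e_1·(-1) + e_2·(-1) + e_3·(-1) = 0
Solving this homogeneous linear system for the smallest-integer solution (first nonzero entry positive) gives (2, -1, -1).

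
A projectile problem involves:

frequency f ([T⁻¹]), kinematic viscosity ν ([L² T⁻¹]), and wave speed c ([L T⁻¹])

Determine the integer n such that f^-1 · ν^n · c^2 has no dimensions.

Balance the L exponent: (2)·n from ν, plus −(0) + 2·(1) = 2 from the rest, must sum to zero.
2n + 2 = 0, so n = -1.

-1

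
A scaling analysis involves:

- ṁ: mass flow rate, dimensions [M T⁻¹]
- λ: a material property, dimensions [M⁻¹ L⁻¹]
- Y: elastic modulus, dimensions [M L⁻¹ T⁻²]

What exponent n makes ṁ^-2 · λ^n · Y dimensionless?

Balance the M exponent: (-1)·n from λ, plus −2·(1) + (1) = -1 from the rest, must sum to zero.
−n − 1 = 0, so n = -1.

-1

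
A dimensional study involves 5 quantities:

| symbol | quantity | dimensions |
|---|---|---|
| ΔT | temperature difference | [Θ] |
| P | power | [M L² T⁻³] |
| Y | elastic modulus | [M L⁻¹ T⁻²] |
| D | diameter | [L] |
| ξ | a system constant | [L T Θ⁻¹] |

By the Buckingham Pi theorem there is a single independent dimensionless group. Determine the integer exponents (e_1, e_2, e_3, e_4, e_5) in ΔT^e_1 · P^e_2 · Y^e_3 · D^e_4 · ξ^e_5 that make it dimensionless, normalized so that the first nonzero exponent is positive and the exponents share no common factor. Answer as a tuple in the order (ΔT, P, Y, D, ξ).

(1, 1, -1, -4, 1)

M: e_1·(0) + e_2·(1) + e_3·(1) + e_4·(0) + e_5·(0) = 0
L: e_1·(0) + e_2·(2) + e_3·(-1) + e_4·(1) + e_5·(1) = 0
T: e_1·(0) + e_2·(-3) + e_3·(-2) + e_4·(0) + e_5·(1) = 0
Θ: e_1·(1) + e_2·(0) + e_3·(0) + e_4·(0) + e_5·(-1) = 0
Solving this homogeneous linear system for the smallest-integer solution (first nonzero entry positive) gives (1, 1, -1, -4, 1).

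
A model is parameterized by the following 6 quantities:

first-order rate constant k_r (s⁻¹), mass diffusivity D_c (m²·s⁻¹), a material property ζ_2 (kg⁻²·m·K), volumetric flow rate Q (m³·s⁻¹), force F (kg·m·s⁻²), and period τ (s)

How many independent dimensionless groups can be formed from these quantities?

2

There are 6 variables and 4 base dimensions (M, L, T, Θ).
The dimension matrix has rank 4.
Independent dimensionless groups: 6 − 4 = 2.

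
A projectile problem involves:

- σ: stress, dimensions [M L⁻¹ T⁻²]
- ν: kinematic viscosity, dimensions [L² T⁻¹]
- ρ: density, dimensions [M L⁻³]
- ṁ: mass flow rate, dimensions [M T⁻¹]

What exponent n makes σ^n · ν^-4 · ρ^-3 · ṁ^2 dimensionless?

Balance the M exponent: (1)·n from σ, plus −4·(0) − 3·(1) + 2·(1) = -1 from the rest, must sum to zero.
n − 1 = 0, so n = 1.

1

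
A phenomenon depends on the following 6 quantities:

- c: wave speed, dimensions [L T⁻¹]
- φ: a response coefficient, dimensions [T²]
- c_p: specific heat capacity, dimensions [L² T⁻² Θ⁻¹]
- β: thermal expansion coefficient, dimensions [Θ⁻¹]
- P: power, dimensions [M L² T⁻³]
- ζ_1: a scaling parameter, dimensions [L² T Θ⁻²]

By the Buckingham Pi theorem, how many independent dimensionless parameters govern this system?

There are 6 variables and 4 base dimensions (M, L, T, Θ).
The dimension matrix has rank 4.
Independent dimensionless groups: 6 − 4 = 2.

2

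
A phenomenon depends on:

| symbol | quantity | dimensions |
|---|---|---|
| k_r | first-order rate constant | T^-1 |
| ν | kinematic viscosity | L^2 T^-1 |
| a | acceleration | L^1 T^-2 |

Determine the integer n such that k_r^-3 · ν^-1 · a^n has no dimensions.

Balance the L exponent: (1)·n from a, plus −3·(0) − (2) = -2 from the rest, must sum to zero.
n − 2 = 0, so n = 2.

2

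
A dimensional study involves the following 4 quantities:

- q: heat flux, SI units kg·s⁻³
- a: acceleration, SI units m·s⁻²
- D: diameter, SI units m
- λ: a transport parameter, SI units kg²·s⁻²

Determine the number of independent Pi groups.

1

There are 4 variables and 3 base dimensions (M, L, T).
The dimension matrix has rank 3.
Independent dimensionless groups: 4 − 3 = 1.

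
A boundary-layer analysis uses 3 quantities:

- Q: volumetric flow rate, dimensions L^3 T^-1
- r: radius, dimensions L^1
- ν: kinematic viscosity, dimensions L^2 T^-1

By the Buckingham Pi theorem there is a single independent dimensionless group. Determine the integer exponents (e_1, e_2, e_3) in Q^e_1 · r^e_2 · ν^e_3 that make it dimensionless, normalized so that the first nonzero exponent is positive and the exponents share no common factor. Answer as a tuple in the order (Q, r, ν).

(1, -1, -1)

L: e_1·(3) + e_2·(1) + e_3·(2) = 0
T: e_1·(-1) + e_2·(0) + e_3·(-1) = 0
Solving this homogeneous linear system for the smallest-integer solution (first nonzero entry positive) gives (1, -1, -1).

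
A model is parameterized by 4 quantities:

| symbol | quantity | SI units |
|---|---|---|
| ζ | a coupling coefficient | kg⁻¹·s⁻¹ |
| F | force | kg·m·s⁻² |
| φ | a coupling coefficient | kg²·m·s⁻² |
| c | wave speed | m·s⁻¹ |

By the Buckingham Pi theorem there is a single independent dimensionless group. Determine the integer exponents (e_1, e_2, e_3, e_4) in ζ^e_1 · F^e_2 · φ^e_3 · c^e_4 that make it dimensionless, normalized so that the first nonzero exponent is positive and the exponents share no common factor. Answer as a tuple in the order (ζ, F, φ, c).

(1, -3, 2, 1)

M: e_1·(-1) + e_2·(1) + e_3·(2) + e_4·(0) = 0
L: e_1·(0) + e_2·(1) + e_3·(1) + e_4·(1) = 0
T: e_1·(-1) + e_2·(-2) + e_3·(-2) + e_4·(-1) = 0
Solving this homogeneous linear system for the smallest-integer solution (first nonzero entry positive) gives (1, -3, 2, 1).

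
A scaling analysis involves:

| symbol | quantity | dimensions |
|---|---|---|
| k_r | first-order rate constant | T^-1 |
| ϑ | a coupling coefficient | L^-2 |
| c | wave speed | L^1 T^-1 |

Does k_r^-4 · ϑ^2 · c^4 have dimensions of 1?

yes

Sum the exponent of each base dimension across the product:
  L: −4·[k_r]_L + 2·[ϑ]_L + 4·[c]_L = −4·(0) + 2·(-2) + 4·(1) = 0
  T: −4·[k_r]_T + 2·[ϑ]_T + 4·[c]_T = −4·(-1) + 2·(0) + 4·(-1) = 0
All base exponents vanish — dimensionless.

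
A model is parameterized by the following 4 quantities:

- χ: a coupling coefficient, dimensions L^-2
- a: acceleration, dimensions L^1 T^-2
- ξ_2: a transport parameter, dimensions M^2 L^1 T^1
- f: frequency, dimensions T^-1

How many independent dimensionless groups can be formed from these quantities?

There are 4 variables and 3 base dimensions (M, L, T).
The dimension matrix has rank 3.
Independent dimensionless groups: 4 − 3 = 1.

1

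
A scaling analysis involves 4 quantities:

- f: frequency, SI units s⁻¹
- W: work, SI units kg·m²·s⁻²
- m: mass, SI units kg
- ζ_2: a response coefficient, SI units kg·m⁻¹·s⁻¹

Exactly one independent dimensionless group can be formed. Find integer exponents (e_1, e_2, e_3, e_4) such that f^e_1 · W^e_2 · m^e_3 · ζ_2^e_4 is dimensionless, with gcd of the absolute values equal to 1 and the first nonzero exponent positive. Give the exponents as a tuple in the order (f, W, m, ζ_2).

M: e_1·(0) + e_2·(1) + e_3·(1) + e_4·(1) = 0
L: e_1·(0) + e_2·(2) + e_3·(0) + e_4·(-1) = 0
T: e_1·(-1) + e_2·(-2) + e_3·(0) + e_4·(-1) = 0
Solving this homogeneous linear system for the smallest-integer solution (first nonzero entry positive) gives (4, -1, 3, -2).

(4, -1, 3, -2)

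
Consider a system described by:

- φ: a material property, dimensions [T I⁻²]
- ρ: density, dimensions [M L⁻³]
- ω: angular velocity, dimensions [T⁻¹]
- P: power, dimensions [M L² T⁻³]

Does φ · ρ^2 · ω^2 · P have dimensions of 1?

no

Sum the exponent of each base dimension across the product:
  M: [φ]_M + 2·[ρ]_M + 2·[ω]_M + [P]_M = (0) + 2·(1) + 2·(0) + (1) = 3
  L: [φ]_L + 2·[ρ]_L + 2·[ω]_L + [P]_L = (0) + 2·(-3) + 2·(0) + (2) = -4
  T: [φ]_T + 2·[ρ]_T + 2·[ω]_T + [P]_T = (1) + 2·(0) + 2·(-1) + (-3) = -4
  I: [φ]_I + 2·[ρ]_I + 2·[ω]_I + [P]_I = (-2) + 2·(0) + 2·(0) + (0) = -2
Net dimensions [M³ L⁻⁴ T⁻⁴ I⁻²] ≠ [1] — not dimensionless.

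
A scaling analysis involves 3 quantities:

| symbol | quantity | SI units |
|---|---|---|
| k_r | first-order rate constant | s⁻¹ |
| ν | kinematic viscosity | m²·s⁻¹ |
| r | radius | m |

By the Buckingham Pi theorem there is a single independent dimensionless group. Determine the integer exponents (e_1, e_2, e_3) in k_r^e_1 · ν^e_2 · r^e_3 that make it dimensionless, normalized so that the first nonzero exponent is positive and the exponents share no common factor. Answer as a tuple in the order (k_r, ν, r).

(1, -1, 2)

L: e_1·(0) + e_2·(2) + e_3·(1) = 0
T: e_1·(-1) + e_2·(-1) + e_3·(0) = 0
Solving this homogeneous linear system for the smallest-integer solution (first nonzero entry positive) gives (1, -1, 2).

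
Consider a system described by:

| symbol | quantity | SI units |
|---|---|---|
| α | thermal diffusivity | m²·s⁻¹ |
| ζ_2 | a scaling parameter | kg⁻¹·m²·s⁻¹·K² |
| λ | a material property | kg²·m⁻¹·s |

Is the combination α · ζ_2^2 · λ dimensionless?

Sum the exponent of each base dimension across the product:
  M: [α]_M + 2·[ζ_2]_M + [λ]_M = (0) + 2·(-1) + (2) = 0
  L: [α]_L + 2·[ζ_2]_L + [λ]_L = (2) + 2·(2) + (-1) = 5
  T: [α]_T + 2·[ζ_2]_T + [λ]_T = (-1) + 2·(-1) + (1) = -2
  Θ: [α]_Θ + 2·[ζ_2]_Θ + [λ]_Θ = (0) + 2·(2) + (0) = 4
Net dimensions [L⁵ T⁻² Θ⁴] ≠ [1] — not dimensionless.

no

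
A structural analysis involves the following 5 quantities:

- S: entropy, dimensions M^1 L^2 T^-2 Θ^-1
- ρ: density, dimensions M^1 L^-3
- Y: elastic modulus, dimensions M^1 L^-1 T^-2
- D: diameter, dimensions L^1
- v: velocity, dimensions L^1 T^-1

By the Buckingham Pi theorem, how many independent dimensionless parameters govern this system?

There are 5 variables and 4 base dimensions (M, L, T, Θ).
The dimension matrix has rank 4.
Independent dimensionless groups: 5 − 4 = 1.

1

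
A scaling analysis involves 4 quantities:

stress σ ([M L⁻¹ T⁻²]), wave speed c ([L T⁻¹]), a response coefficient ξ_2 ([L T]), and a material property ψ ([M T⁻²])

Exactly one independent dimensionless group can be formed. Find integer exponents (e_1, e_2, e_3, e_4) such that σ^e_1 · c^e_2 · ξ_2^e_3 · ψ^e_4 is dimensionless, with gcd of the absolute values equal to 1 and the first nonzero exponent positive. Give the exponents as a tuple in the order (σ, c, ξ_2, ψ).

(2, 1, 1, -2)

M: e_1·(1) + e_2·(0) + e_3·(0) + e_4·(1) = 0
L: e_1·(-1) + e_2·(1) + e_3·(1) + e_4·(0) = 0
T: e_1·(-2) + e_2·(-1) + e_3·(1) + e_4·(-2) = 0
Solving this homogeneous linear system for the smallest-integer solution (first nonzero entry positive) gives (2, 1, 1, -2).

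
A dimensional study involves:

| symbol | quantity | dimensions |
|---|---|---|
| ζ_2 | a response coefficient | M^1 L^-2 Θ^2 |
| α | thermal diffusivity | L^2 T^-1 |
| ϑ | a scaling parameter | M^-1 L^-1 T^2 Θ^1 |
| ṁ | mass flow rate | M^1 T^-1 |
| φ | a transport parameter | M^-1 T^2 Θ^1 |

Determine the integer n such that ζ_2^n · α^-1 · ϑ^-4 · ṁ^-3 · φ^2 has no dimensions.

Balance the M exponent: (1)·n from ζ_2, plus −(0) − 4·(-1) − 3·(1) + 2·(-1) = -1 from the rest, must sum to zero.
n − 1 = 0, so n = 1.

1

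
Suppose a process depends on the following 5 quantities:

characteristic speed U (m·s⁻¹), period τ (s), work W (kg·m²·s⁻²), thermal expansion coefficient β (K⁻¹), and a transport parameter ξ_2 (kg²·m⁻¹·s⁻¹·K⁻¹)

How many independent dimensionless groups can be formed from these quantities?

1

There are 5 variables and 4 base dimensions (M, L, T, Θ).
The dimension matrix has rank 4.
Independent dimensionless groups: 5 − 4 = 1.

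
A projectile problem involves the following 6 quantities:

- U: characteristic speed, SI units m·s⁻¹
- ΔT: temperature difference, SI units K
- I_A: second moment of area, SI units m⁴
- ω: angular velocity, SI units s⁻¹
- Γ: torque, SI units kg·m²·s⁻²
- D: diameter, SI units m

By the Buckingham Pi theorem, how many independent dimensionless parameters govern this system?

There are 6 variables and 4 base dimensions (M, L, T, Θ).
The dimension matrix has rank 4.
Independent dimensionless groups: 6 − 4 = 2.

2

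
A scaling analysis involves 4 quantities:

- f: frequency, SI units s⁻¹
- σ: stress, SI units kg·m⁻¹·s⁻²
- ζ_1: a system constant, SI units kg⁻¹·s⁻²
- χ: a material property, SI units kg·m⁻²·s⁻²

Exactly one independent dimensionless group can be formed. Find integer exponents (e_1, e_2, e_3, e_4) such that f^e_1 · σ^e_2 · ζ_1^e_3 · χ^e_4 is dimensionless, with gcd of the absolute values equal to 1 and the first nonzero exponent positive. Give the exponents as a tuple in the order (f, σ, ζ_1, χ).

M: e_1·(0) + e_2·(1) + e_3·(-1) + e_4·(1) = 0
L: e_1·(0) + e_2·(-1) + e_3·(0) + e_4·(-2) = 0
T: e_1·(-1) + e_2·(-2) + e_3·(-2) + e_4·(-2) = 0
Solving this homogeneous linear system for the smallest-integer solution (first nonzero entry positive) gives (4, -2, -1, 1).

(4, -2, -1, 1)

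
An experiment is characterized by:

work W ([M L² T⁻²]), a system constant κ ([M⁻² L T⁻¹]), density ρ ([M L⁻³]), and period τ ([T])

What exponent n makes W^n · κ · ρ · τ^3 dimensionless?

1

Balance the M exponent: (1)·n from W, plus (-2) + (1) + 3·(0) = -1 from the rest, must sum to zero.
n − 1 = 0, so n = 1.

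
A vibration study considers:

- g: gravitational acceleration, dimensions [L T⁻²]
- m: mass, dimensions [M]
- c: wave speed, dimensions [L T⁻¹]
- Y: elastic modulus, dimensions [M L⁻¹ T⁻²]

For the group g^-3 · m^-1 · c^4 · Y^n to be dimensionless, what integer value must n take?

1

Balance the M exponent: (1)·n from Y, plus −3·(0) − (1) + 4·(0) = -1 from the rest, must sum to zero.
n − 1 = 0, so n = 1.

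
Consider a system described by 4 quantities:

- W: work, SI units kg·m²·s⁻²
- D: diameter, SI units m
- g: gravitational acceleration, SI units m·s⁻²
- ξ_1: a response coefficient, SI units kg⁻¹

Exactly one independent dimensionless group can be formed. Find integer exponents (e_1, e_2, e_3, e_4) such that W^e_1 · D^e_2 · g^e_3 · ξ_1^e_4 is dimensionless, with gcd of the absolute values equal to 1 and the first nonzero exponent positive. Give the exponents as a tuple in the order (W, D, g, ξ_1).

(1, -1, -1, 1)

M: e_1·(1) + e_2·(0) + e_3·(0) + e_4·(-1) = 0
L: e_1·(2) + e_2·(1) + e_3·(1) + e_4·(0) = 0
T: e_1·(-2) + e_2·(0) + e_3·(-2) + e_4·(0) = 0
Solving this homogeneous linear system for the smallest-integer solution (first nonzero entry positive) gives (1, -1, -1, 1).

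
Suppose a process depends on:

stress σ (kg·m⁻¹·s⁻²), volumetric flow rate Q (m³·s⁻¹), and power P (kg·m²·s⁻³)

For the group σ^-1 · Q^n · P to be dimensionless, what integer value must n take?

Balance the L exponent: (3)·n from Q, plus −(-1) + (2) = 3 from the rest, must sum to zero.
3n + 3 = 0, so n = -1.

-1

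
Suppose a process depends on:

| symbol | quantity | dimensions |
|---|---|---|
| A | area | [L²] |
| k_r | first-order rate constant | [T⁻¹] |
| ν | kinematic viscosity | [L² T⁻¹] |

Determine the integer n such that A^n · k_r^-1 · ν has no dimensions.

Balance the L exponent: (2)·n from A, plus −(0) + (2) = 2 from the rest, must sum to zero.
2n + 2 = 0, so n = -1.

-1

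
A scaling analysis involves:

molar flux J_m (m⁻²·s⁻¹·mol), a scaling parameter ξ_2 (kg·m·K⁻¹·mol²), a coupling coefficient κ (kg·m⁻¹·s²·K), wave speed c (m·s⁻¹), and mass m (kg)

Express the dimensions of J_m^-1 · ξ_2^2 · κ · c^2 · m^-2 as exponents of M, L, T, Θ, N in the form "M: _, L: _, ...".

Collect each base-dimension exponent across the product:
  M: −(0) + 2·(1) + (1) + 2·(0) − 2·(1) = 1
  L: −(-2) + 2·(1) + (-1) + 2·(1) − 2·(0) = 5
  T: −(-1) + 2·(0) + (2) + 2·(-1) − 2·(0) = 1
  Θ: −(0) + 2·(-1) + (1) + 2·(0) − 2·(0) = -1
  N: −(1) + 2·(2) + (0) + 2·(0) − 2·(0) = 3
So the dimensions are [M L⁵ T Θ⁻¹ N³].

M: 1, L: 5, T: 1, Θ: -1, N: 3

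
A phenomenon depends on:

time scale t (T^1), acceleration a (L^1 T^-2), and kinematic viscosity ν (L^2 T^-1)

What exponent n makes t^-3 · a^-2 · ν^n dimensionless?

Balance the L exponent: (2)·n from ν, plus −3·(0) − 2·(1) = -2 from the rest, must sum to zero.
2n − 2 = 0, so n = 1.

1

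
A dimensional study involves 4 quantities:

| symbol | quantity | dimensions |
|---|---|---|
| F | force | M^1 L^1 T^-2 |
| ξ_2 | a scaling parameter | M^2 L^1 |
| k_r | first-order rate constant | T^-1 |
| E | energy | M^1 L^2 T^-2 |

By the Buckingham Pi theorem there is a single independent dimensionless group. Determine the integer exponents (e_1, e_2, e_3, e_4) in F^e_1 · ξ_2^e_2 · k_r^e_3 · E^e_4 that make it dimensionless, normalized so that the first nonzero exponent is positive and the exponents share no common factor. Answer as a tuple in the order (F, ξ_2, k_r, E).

M: e_1·(1) + e_2·(2) + e_3·(0) + e_4·(1) = 0
L: e_1·(1) + e_2·(1) + e_3·(0) + e_4·(2) = 0
T: e_1·(-2) + e_2·(0) + e_3·(-1) + e_4·(-2) = 0
Solving this homogeneous linear system for the smallest-integer solution (first nonzero entry positive) gives (3, -1, -4, -1).

(3, -1, -4, -1)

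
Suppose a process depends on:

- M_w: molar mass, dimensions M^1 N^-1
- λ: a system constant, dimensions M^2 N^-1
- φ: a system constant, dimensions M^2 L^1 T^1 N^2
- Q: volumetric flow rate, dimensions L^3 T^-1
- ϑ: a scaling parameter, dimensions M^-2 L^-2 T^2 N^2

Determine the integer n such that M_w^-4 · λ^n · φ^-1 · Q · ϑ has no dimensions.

Balance the M exponent: (2)·n from λ, plus −4·(1) − (2) + (0) + (-2) = -8 from the rest, must sum to zero.
2n − 8 = 0, so n = 4.

4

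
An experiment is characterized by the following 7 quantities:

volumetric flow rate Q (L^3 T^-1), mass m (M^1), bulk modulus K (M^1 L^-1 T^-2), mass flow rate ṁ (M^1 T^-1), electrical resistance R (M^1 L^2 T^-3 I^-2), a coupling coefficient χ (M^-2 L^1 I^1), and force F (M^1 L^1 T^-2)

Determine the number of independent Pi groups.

There are 7 variables and 4 base dimensions (M, L, T, I).
The dimension matrix has rank 4.
Independent dimensionless groups: 7 − 4 = 3.

3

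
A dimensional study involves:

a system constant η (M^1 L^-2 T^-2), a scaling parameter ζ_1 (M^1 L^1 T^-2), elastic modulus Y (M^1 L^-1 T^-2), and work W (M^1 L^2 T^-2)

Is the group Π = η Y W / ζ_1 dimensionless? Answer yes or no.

Sum the exponent of each base dimension across the product:
  M: [η]_M − [ζ_1]_M + [Y]_M + [W]_M = (1) − (1) + (1) + (1) = 2
  L: [η]_L − [ζ_1]_L + [Y]_L + [W]_L = (-2) − (1) + (-1) + (2) = -2
  T: [η]_T − [ζ_1]_T + [Y]_T + [W]_T = (-2) − (-2) + (-2) + (-2) = -4
Net dimensions [M² L⁻² T⁻⁴] ≠ [1] — not dimensionless.

no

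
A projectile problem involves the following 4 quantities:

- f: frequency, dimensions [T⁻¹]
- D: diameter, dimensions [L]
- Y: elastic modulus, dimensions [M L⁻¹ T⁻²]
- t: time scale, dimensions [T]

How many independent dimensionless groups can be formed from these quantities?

There are 4 variables and 3 base dimensions (M, L, T).
The dimension matrix has rank 3.
Independent dimensionless groups: 4 − 3 = 1.

1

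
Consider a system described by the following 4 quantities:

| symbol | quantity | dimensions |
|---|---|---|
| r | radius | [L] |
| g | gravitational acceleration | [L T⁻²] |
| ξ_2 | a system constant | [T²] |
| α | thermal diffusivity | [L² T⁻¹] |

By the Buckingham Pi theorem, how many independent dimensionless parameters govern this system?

There are 4 variables and 2 base dimensions (L, T).
The dimension matrix has rank 2.
Independent dimensionless groups: 4 − 2 = 2.

2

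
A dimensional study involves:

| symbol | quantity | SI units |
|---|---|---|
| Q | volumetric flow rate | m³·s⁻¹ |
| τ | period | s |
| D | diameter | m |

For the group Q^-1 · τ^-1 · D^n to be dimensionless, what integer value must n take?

Balance the L exponent: (1)·n from D, plus −(3) − (0) = -3 from the rest, must sum to zero.
n − 3 = 0, so n = 3.

3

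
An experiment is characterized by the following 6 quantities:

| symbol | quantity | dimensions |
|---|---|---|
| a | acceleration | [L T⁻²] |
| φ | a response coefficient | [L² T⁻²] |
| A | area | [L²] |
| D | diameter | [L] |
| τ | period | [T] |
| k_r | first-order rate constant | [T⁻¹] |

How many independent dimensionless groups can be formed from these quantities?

There are 6 variables and 2 base dimensions (L, T).
The dimension matrix has rank 2.
Independent dimensionless groups: 6 − 2 = 4.

4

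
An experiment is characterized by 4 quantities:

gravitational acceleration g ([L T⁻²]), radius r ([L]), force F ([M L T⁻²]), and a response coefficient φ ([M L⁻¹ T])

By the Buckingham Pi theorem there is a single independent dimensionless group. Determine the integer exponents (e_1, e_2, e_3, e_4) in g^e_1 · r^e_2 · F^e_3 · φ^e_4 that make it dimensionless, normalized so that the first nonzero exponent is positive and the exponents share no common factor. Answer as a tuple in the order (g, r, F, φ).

M: e_1·(0) + e_2·(0) + e_3·(1) + e_4·(1) = 0
L: e_1·(1) + e_2·(1) + e_3·(1) + e_4·(-1) = 0
T: e_1·(-2) + e_2·(0) + e_3·(-2) + e_4·(1) = 0
Solving this homogeneous linear system for the smallest-integer solution (first nonzero entry positive) gives (3, 1, -2, 2).

(3, 1, -2, 2)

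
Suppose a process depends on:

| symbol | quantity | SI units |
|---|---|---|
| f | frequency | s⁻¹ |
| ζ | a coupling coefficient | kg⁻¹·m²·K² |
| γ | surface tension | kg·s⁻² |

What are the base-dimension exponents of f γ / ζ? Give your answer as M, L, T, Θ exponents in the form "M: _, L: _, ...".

Collect each base-dimension exponent across the product:
  M: (0) − (-1) + (1) = 2
  L: (0) − (2) + (0) = -2
  T: (-1) − (0) + (-2) = -3
  Θ: (0) − (2) + (0) = -2
So the dimensions are [M² L⁻² T⁻³ Θ⁻²].

M: 2, L: -2, T: -3, Θ: -2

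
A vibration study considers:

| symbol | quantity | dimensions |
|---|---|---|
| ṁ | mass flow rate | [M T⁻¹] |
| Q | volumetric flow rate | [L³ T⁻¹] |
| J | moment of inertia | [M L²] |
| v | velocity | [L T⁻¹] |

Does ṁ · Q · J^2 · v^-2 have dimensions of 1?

no

Sum the exponent of each base dimension across the product:
  M: [ṁ]_M + [Q]_M + 2·[J]_M − 2·[v]_M = (1) + (0) + 2·(1) − 2·(0) = 3
  L: [ṁ]_L + [Q]_L + 2·[J]_L − 2·[v]_L = (0) + (3) + 2·(2) − 2·(1) = 5
  T: [ṁ]_T + [Q]_T + 2·[J]_T − 2·[v]_T = (-1) + (-1) + 2·(0) − 2·(-1) = 0
Net dimensions [M³ L⁵] ≠ [1] — not dimensionless.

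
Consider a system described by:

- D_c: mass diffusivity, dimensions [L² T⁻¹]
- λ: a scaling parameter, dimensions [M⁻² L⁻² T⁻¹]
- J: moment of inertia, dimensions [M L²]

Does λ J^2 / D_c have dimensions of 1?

yes

Sum the exponent of each base dimension across the product:
  M: −[D_c]_M + [λ]_M + 2·[J]_M = −(0) + (-2) + 2·(1) = 0
  L: −[D_c]_L + [λ]_L + 2·[J]_L = −(2) + (-2) + 2·(2) = 0
  T: −[D_c]_T + [λ]_T + 2·[J]_T = −(-1) + (-1) + 2·(0) = 0
All base exponents vanish — dimensionless.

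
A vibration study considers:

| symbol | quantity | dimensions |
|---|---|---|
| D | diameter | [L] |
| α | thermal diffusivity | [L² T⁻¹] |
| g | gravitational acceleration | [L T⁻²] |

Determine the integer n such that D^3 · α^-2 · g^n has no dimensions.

Balance the L exponent: (1)·n from g, plus 3·(1) − 2·(2) = -1 from the rest, must sum to zero.
n − 1 = 0, so n = 1.

1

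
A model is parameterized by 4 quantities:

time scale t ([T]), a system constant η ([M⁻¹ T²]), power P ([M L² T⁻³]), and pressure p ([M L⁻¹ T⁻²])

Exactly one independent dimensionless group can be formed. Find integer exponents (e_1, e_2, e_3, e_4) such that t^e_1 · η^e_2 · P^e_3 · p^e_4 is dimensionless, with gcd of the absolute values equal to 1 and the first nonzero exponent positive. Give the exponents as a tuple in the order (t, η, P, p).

(1, 3, 1, 2)

M: e_1·(0) + e_2·(-1) + e_3·(1) + e_4·(1) = 0
L: e_1·(0) + e_2·(0) + e_3·(2) + e_4·(-1) = 0
T: e_1·(1) + e_2·(2) + e_3·(-3) + e_4·(-2) = 0
Solving this homogeneous linear system for the smallest-integer solution (first nonzero entry positive) gives (1, 3, 1, 2).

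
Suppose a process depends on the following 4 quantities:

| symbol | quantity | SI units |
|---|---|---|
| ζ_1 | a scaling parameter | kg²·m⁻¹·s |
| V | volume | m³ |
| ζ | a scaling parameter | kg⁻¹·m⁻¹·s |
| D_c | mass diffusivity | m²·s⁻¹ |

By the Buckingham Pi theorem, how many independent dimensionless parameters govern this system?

1

There are 4 variables and 3 base dimensions (M, L, T).
The dimension matrix has rank 3.
Independent dimensionless groups: 4 − 3 = 1.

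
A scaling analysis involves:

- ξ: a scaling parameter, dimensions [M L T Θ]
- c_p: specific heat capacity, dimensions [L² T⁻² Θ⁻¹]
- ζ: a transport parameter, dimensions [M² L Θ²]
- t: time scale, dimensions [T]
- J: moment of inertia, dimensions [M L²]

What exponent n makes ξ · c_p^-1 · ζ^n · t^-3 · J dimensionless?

Balance the M exponent: (2)·n from ζ, plus (1) − (0) − 3·(0) + (1) = 2 from the rest, must sum to zero.
2n + 2 = 0, so n = -1.

-1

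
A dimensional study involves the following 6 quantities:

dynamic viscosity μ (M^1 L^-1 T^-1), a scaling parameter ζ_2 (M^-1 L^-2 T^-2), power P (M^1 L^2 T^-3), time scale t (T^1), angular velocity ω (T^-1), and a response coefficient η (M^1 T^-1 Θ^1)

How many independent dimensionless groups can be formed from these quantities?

There are 6 variables and 4 base dimensions (M, L, T, Θ).
The dimension matrix has rank 4.
Independent dimensionless groups: 6 − 4 = 2.

2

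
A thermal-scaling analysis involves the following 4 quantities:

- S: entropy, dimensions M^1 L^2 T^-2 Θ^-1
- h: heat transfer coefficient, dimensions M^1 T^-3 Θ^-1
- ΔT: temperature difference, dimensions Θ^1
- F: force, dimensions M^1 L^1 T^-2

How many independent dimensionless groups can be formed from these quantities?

There are 4 variables and 4 base dimensions (M, L, T, Θ).
The dimension matrix has rank 4.
Independent dimensionless groups: 4 − 4 = 0.

0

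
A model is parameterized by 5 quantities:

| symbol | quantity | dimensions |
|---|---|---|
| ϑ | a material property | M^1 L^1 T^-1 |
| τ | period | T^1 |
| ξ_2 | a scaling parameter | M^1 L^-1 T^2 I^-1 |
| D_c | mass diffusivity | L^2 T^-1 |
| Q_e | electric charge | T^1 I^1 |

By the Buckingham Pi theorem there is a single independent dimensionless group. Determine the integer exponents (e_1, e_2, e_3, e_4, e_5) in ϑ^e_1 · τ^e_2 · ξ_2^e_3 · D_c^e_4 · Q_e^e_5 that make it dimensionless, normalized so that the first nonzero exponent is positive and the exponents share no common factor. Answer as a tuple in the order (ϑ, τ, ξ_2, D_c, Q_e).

(1, 3, -1, -1, -1)

M: e_1·(1) + e_2·(0) + e_3·(1) + e_4·(0) + e_5·(0) = 0
L: e_1·(1) + e_2·(0) + e_3·(-1) + e_4·(2) + e_5·(0) = 0
T: e_1·(-1) + e_2·(1) + e_3·(2) + e_4·(-1) + e_5·(1) = 0
I: e_1·(0) + e_2·(0) + e_3·(-1) + e_4·(0) + e_5·(1) = 0
Solving this homogeneous linear system for the smallest-integer solution (first nonzero entry positive) gives (1, 3, -1, -1, -1).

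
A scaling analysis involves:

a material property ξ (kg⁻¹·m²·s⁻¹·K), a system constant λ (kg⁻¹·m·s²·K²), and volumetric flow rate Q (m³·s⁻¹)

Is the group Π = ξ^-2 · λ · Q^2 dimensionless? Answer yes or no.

no

Sum the exponent of each base dimension across the product:
  M: −2·[ξ]_M + [λ]_M + 2·[Q]_M = −2·(-1) + (-1) + 2·(0) = 1
  L: −2·[ξ]_L + [λ]_L + 2·[Q]_L = −2·(2) + (1) + 2·(3) = 3
  T: −2·[ξ]_T + [λ]_T + 2·[Q]_T = −2·(-1) + (2) + 2·(-1) = 2
  Θ: −2·[ξ]_Θ + [λ]_Θ + 2·[Q]_Θ = −2·(1) + (2) + 2·(0) = 0
Net dimensions [M L³ T²] ≠ [1] — not dimensionless.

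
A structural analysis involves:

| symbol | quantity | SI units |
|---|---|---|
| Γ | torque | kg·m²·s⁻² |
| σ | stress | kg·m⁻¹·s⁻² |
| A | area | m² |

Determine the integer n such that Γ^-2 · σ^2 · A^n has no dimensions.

Balance the L exponent: (2)·n from A, plus −2·(2) + 2·(-1) = -6 from the rest, must sum to zero.
2n − 6 = 0, so n = 3.

3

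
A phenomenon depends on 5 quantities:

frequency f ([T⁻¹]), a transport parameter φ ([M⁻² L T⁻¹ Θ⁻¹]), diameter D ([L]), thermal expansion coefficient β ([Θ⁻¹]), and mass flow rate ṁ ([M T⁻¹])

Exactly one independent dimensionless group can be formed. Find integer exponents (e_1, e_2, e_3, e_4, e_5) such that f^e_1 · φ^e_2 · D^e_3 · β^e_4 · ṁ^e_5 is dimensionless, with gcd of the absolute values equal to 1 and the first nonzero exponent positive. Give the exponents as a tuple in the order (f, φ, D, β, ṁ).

(3, -1, 1, 1, -2)

M: e_1·(0) + e_2·(-2) + e_3·(0) + e_4·(0) + e_5·(1) = 0
L: e_1·(0) + e_2·(1) + e_3·(1) + e_4·(0) + e_5·(0) = 0
T: e_1·(-1) + e_2·(-1) + e_3·(0) + e_4·(0) + e_5·(-1) = 0
Θ: e_1·(0) + e_2·(-1) + e_3·(0) + e_4·(-1) + e_5·(0) = 0
Solving this homogeneous linear system for the smallest-integer solution (first nonzero entry positive) gives (3, -1, 1, 1, -2).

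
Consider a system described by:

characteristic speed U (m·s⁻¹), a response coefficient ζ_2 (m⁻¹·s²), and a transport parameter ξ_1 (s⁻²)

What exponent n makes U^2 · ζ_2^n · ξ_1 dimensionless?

2

Balance the L exponent: (-1)·n from ζ_2, plus 2·(1) + (0) = 2 from the rest, must sum to zero.
−n + 2 = 0, so n = 2.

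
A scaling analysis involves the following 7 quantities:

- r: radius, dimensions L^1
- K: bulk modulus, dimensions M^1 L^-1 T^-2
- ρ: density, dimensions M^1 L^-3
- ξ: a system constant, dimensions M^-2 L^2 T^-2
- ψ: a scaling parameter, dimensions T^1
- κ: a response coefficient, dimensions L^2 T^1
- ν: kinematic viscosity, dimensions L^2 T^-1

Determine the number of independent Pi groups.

4

There are 7 variables and 3 base dimensions (M, L, T).
The dimension matrix has rank 3.
Independent dimensionless groups: 7 − 3 = 4.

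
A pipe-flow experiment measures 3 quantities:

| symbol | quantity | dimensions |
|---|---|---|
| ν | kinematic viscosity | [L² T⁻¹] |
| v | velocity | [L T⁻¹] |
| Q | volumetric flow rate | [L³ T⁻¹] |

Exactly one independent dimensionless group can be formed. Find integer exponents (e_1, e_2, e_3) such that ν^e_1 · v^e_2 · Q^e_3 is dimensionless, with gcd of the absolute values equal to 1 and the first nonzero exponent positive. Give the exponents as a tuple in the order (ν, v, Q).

L: e_1·(2) + e_2·(1) + e_3·(3) = 0
T: e_1·(-1) + e_2·(-1) + e_3·(-1) = 0
Solving this homogeneous linear system for the smallest-integer solution (first nonzero entry positive) gives (2, -1, -1).

(2, -1, -1)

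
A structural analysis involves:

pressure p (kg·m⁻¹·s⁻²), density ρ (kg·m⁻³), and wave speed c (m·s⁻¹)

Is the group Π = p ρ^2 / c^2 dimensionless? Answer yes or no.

Sum the exponent of each base dimension across the product:
  M: [p]_M + 2·[ρ]_M − 2·[c]_M = (1) + 2·(1) − 2·(0) = 3
  L: [p]_L + 2·[ρ]_L − 2·[c]_L = (-1) + 2·(-3) − 2·(1) = -9
  T: [p]_T + 2·[ρ]_T − 2·[c]_T = (-2) + 2·(0) − 2·(-1) = 0
Net dimensions [M³ L⁻⁹] ≠ [1] — not dimensionless.

no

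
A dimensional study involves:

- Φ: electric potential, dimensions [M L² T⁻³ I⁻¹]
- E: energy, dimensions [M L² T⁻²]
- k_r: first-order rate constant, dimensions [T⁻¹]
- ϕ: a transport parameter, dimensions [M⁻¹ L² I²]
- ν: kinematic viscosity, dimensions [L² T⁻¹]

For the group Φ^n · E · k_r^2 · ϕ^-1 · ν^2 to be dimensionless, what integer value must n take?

-2

Balance the M exponent: (1)·n from Φ, plus (1) + 2·(0) − (-1) + 2·(0) = 2 from the rest, must sum to zero.
n + 2 = 0, so n = -2.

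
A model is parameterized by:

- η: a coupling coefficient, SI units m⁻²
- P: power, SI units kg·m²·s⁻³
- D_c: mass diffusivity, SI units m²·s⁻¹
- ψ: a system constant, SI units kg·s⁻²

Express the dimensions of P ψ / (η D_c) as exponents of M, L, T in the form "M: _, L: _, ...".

M: 2, L: 2, T: -4

Collect each base-dimension exponent across the product:
  M: −(0) + (1) − (0) + (1) = 2
  L: −(-2) + (2) − (2) + (0) = 2
  T: −(0) + (-3) − (-1) + (-2) = -4
So the dimensions are [M² L² T⁻⁴].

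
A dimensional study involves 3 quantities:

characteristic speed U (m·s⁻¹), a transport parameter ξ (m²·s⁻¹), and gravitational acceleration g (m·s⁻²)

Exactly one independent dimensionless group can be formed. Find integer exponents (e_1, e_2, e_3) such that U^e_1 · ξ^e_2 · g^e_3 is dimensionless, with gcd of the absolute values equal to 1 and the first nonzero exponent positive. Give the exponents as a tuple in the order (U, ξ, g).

L: e_1·(1) + e_2·(2) + e_3·(1) = 0
T: e_1·(-1) + e_2·(-1) + e_3·(-2) = 0
Solving this homogeneous linear system for the smallest-integer solution (first nonzero entry positive) gives (3, -1, -1).

(3, -1, -1)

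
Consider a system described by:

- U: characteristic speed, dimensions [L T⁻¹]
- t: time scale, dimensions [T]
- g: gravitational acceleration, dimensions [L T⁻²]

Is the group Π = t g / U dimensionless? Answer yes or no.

yes

Sum the exponent of each base dimension across the product:
  M: −[U]_M + [t]_M + [g]_M = −(0) + (0) + (0) = 0
  L: −[U]_L + [t]_L + [g]_L = −(1) + (0) + (1) = 0
  T: −[U]_T + [t]_T + [g]_T = −(-1) + (1) + (-2) = 0
  N: −[U]_N + [t]_N + [g]_N = −(0) + (0) + (0) = 0
All base exponents vanish — dimensionless.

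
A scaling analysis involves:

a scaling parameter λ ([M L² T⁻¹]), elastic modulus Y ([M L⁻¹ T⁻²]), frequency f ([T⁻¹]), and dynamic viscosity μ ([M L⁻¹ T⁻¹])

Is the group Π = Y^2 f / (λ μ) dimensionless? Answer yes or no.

Sum the exponent of each base dimension across the product:
  M: −[λ]_M + 2·[Y]_M + [f]_M − [μ]_M = −(1) + 2·(1) + (0) − (1) = 0
  L: −[λ]_L + 2·[Y]_L + [f]_L − [μ]_L = −(2) + 2·(-1) + (0) − (-1) = -3
  T: −[λ]_T + 2·[Y]_T + [f]_T − [μ]_T = −(-1) + 2·(-2) + (-1) − (-1) = -3
Net dimensions [L⁻³ T⁻³] ≠ [1] — not dimensionless.

no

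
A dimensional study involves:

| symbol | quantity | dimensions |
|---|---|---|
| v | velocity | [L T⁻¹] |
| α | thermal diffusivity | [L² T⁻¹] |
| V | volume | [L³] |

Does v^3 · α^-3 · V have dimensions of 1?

yes

Sum the exponent of each base dimension across the product:
  M: 3·[v]_M − 3·[α]_M + [V]_M = 3·(0) − 3·(0) + (0) = 0
  L: 3·[v]_L − 3·[α]_L + [V]_L = 3·(1) − 3·(2) + (3) = 0
  T: 3·[v]_T − 3·[α]_T + [V]_T = 3·(-1) − 3·(-1) + (0) = 0
  N: 3·[v]_N − 3·[α]_N + [V]_N = 3·(0) − 3·(0) + (0) = 0
All base exponents vanish — dimensionless.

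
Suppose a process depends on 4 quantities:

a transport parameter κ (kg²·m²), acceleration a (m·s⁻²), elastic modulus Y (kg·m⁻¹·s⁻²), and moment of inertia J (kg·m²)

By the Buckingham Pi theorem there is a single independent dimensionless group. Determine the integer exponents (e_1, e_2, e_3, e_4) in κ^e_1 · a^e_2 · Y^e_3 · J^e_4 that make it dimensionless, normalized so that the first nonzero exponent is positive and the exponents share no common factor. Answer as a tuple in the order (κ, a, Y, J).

M: e_1·(2) + e_2·(0) + e_3·(1) + e_4·(1) = 0
L: e_1·(2) + e_2·(1) + e_3·(-1) + e_4·(2) = 0
T: e_1·(0) + e_2·(-2) + e_3·(-2) + e_4·(0) = 0
Solving this homogeneous linear system for the smallest-integer solution (first nonzero entry positive) gives (2, 1, -1, -3).

(2, 1, -1, -3)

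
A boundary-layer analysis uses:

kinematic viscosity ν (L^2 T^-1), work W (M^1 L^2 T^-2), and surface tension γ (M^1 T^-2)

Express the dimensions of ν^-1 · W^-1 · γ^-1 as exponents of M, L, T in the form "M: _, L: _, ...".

M: -2, L: -4, T: 5

Collect each base-dimension exponent across the product:
  M: −(0) − (1) − (1) = -2
  L: −(2) − (2) − (0) = -4
  T: −(-1) − (-2) − (-2) = 5
So the dimensions are [M⁻² L⁻⁴ T⁵].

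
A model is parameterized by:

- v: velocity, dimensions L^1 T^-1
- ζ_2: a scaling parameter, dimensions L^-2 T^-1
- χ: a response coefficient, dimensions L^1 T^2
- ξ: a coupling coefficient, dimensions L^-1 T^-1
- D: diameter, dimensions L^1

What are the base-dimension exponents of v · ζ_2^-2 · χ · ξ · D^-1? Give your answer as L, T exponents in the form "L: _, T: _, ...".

Collect each base-dimension exponent across the product:
  L: (1) − 2·(-2) + (1) + (-1) − (1) = 4
  T: (-1) − 2·(-1) + (2) + (-1) − (0) = 2
So the dimensions are [L⁴ T²].

L: 4, T: 2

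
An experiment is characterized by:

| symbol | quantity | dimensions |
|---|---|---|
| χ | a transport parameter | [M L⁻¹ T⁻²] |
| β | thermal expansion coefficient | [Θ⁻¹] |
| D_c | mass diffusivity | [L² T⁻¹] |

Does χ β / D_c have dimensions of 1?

no

Sum the exponent of each base dimension across the product:
  M: [χ]_M + [β]_M − [D_c]_M = (1) + (0) − (0) = 1
  L: [χ]_L + [β]_L − [D_c]_L = (-1) + (0) − (2) = -3
  T: [χ]_T + [β]_T − [D_c]_T = (-2) + (0) − (-1) = -1
  Θ: [χ]_Θ + [β]_Θ − [D_c]_Θ = (0) + (-1) − (0) = -1
Net dimensions [M L⁻³ T⁻¹ Θ⁻¹] ≠ [1] — not dimensionless.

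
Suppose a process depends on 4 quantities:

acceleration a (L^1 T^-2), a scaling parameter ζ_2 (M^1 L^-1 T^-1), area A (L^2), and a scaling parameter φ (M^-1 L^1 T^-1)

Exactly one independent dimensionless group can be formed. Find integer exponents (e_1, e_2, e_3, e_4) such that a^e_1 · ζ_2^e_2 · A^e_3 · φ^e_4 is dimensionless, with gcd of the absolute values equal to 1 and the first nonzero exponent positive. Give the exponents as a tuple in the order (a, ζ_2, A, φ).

M: e_1·(0) + e_2·(1) + e_3·(0) + e_4·(-1) = 0
L: e_1·(1) + e_2·(-1) + e_3·(2) + e_4·(1) = 0
T: e_1·(-2) + e_2·(-1) + e_3·(0) + e_4·(-1) = 0
Solving this homogeneous linear system for the smallest-integer solution (first nonzero entry positive) gives (2, -2, -1, -2).

(2, -2, -1, -2)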